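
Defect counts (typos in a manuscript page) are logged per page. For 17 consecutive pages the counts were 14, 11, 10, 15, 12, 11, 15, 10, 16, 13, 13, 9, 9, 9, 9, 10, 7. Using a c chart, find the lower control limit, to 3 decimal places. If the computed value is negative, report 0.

c̄ = (14 + 11 + 10 + 15 + 12 + 11 + 15 + 10 + 16 + 13 + 13 + 9 + 9 + 9 + 9 + 10 + 7) / 17 = 193 / 17 = 11.3529
LCL = c̄ − 3√c̄ = 11.3529 − 3 × 3.3694 = 1.2447

1.245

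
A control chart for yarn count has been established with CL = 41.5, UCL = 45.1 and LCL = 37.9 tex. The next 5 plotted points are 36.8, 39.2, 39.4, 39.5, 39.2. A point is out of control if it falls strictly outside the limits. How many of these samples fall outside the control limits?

1

Compare each point to [37.9, 45.1]: sample 1 = 36.8 < LCL.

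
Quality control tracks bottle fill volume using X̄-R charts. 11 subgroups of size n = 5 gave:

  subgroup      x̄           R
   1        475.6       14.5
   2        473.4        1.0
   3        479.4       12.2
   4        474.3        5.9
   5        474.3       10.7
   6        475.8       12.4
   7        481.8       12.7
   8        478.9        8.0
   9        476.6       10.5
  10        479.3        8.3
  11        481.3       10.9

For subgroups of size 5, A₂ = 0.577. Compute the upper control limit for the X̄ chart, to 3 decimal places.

482.954

X̄̄ = (475.6 + 473.4 + 479.4 + 474.3 + 474.3 + 475.8 + 481.8 + 478.9 + 476.6 + 479.3 + 481.3) / 11 = 5250.7000 / 11 = 477.3364
R̄ = (14.5 + 1.0 + 12.2 + 5.9 + 10.7 + 12.4 + 12.7 + 8.0 + 10.5 + 8.3 + 10.9) / 11 = 107.1000 / 11 = 9.7364
UCL = X̄̄ + A₂·R̄ = 477.3364 + 0.577 × 9.7364 = 482.9542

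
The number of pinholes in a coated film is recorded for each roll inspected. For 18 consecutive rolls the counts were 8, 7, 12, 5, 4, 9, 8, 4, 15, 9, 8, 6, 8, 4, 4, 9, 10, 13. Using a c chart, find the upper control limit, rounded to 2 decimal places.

c̄ = (8 + 7 + 12 + 5 + 4 + 9 + 8 + 4 + 15 + 9 + 8 + 6 + 8 + 4 + 4 + 9 + 10 + 13) / 18 = 143 / 18 = 7.9444
UCL = c̄ + 3√c̄ = 7.9444 + 3 × √7.9444 = 7.9444 + 3 × 2.8186 = 16.4002

16.40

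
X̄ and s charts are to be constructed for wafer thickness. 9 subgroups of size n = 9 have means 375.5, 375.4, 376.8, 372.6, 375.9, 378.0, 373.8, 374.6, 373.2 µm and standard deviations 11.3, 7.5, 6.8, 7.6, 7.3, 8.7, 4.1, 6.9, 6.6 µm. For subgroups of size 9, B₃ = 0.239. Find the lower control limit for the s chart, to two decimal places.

1.77

s̄ = (11.3 + 7.5 + 6.8 + 7.6 + 7.3 + 8.7 + 4.1 + 6.9 + 6.6) / 9 = 7.4222
LCL_s = B₃·s̄ = 0.239 × 7.4222 = 1.7739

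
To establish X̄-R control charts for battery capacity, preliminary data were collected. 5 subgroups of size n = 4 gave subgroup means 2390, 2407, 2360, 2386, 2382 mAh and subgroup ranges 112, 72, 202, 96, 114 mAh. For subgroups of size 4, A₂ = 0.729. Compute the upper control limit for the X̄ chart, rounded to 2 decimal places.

X̄̄ = (2390 + 2407 + 2360 + 2386 + 2382) / 5 = 11925.0000 / 5 = 2385.0000
R̄ = (112 + 72 + 202 + 96 + 114) / 5 = 596.0000 / 5 = 119.2000
UCL = X̄̄ + A₂·R̄ = 2385.0000 + 0.729 × 119.2000 = 2471.8968

2471.90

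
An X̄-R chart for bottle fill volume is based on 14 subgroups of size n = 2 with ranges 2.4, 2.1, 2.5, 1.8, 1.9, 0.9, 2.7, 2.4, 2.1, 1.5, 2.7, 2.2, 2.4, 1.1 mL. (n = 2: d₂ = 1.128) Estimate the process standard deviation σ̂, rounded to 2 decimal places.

1.82

R̄ = (2.4 + 2.1 + 2.5 + 1.8 + 1.9 + 0.9 + 2.7 + 2.4 + 2.1 + 1.5 + 2.7 + 2.2 + 2.4 + 1.1) / 14 = 2.0500
σ̂ = R̄ / d₂ = 2.0500 / 1.128 = 1.8174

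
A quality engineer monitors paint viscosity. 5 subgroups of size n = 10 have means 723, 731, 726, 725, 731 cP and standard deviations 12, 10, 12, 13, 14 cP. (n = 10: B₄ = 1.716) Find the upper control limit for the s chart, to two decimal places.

s̄ = (12 + 10 + 12 + 13 + 14) / 5 = 12.2000
UCL_s = B₄·s̄ = 1.716 × 12.2000 = 20.9352

20.94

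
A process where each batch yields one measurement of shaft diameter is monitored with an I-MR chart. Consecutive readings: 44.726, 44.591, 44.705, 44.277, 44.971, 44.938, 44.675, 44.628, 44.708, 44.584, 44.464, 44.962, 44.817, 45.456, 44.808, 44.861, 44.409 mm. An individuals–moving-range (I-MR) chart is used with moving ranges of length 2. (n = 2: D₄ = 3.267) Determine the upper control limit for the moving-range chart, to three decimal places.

Moving ranges: 0.135, 0.114, 0.428, 0.694, 0.033, 0.263, 0.047, 0.080, 0.124, 0.120, 0.498, 0.145, 0.639, 0.648, 0.053, 0.452; M̄R̄ = 4.4730 / 16 = 0.2796
UCL_MR = D₄·M̄R̄ = 3.267 × 0.2796 = 0.9133

0.913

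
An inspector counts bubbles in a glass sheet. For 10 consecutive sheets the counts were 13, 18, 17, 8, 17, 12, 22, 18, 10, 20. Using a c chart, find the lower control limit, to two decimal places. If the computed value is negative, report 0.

3.69

c̄ = (13 + 18 + 17 + 8 + 17 + 12 + 22 + 18 + 10 + 20) / 10 = 155 / 10 = 15.5000
LCL = c̄ − 3√c̄ = 15.5000 − 3 × 3.9370 = 3.6890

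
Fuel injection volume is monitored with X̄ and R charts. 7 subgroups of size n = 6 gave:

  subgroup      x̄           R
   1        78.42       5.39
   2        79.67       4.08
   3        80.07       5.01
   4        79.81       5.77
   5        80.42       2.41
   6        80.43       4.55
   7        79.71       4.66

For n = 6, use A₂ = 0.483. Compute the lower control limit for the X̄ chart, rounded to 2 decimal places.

77.59

X̄̄ = (78.42 + 79.67 + 80.07 + 79.81 + 80.42 + 80.43 + 79.71) / 7 = 558.5300 / 7 = 79.7900
R̄ = (5.39 + 4.08 + 5.01 + 5.77 + 2.41 + 4.55 + 4.66) / 7 = 31.8700 / 7 = 4.5529
LCL = X̄̄ − A₂·R̄ = 79.7900 − 0.483 × 4.5529 = 77.5910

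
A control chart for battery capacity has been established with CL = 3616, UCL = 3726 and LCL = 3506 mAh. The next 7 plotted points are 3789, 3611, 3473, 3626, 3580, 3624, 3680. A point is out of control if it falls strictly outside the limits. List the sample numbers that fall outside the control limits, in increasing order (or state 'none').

1, 3

Compare each point to [3506, 3726]: sample 1 = 3789 > UCL; sample 3 = 3473 < LCL.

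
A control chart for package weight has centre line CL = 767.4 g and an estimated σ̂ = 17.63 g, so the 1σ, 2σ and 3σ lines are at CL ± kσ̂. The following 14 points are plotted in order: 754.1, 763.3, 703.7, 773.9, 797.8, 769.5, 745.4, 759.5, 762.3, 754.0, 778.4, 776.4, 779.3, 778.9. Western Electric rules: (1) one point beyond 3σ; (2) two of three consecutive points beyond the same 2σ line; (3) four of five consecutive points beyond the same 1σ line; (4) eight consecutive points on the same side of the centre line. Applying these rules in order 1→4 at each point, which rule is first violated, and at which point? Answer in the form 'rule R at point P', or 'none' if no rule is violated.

Zone of each point (C = within 1σ̂, B = 1σ̂–2σ̂, A = 2σ̂–3σ̂, * = beyond 3σ̂; sign = side of CL): 1:-C, 2:-C, 3:-*, 4:+C, 5:+B, 6:+C, 7:-B, 8:-C, 9:-C, 10:-C, 11:+C, 12:+C, 13:+C, 14:+C
Rule 1 (one point beyond the 3σ limits) is satisfied at point 3.

rule 1 at point 3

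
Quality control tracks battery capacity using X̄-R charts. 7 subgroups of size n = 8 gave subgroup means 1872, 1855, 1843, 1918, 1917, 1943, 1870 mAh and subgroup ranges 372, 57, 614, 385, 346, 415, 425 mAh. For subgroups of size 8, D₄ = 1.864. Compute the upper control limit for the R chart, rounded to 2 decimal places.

696.07

R̄ = (372 + 57 + 614 + 385 + 346 + 415 + 425) / 7 = 2614.0000 / 7 = 373.4286
UCL_R = D₄·R̄ = 1.864 × 373.4286 = 696.0709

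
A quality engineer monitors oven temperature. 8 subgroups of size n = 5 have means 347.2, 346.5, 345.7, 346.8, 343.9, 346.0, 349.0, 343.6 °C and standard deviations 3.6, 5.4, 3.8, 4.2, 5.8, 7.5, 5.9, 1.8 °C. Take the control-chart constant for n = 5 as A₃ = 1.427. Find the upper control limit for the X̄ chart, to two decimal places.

X̄̄ = (347.2 + 346.5 + 345.7 + 346.8 + 343.9 + 346.0 + 349.0 + 343.6) / 8 = 346.0875
s̄ = (3.6 + 5.4 + 3.8 + 4.2 + 5.8 + 7.5 + 5.9 + 1.8) / 8 = 4.7500
UCL = X̄̄ + A₃·s̄ = 346.0875 + 1.427 × 4.7500 = 352.8657

352.87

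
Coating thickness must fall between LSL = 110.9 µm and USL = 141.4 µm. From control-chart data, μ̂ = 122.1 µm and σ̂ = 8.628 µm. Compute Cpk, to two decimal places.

0.43

Cpu = (USL − μ̂) / (3σ̂) = (141.4 − 122.1) / (3 × 8.628) = 0.7456; Cpl = (μ̂ − LSL) / (3σ̂) = (122.1 − 110.9) / (3 × 8.628) = 0.4327; Cpk = min(Cpu, Cpl) = 0.4327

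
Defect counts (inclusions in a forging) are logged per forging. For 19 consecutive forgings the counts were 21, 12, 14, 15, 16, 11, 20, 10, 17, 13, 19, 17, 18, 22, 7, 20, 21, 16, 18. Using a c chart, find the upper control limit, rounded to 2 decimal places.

28.22

c̄ = (21 + 12 + 14 + 15 + 16 + 11 + 20 + 10 + 17 + 13 + 19 + 17 + 18 + 22 + 7 + 20 + 21 + 16 + 18) / 19 = 307 / 19 = 16.1579
UCL = c̄ + 3√c̄ = 16.1579 + 3 × √16.1579 = 16.1579 + 3 × 4.0197 = 28.2170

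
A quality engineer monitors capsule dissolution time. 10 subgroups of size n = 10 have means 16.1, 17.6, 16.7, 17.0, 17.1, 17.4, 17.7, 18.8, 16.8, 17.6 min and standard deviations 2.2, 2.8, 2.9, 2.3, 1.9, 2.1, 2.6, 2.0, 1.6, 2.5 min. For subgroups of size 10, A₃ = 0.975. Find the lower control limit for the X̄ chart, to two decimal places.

15.05

X̄̄ = (16.1 + 17.6 + 16.7 + 17.0 + 17.1 + 17.4 + 17.7 + 18.8 + 16.8 + 17.6) / 10 = 17.2800
s̄ = (2.2 + 2.8 + 2.9 + 2.3 + 1.9 + 2.1 + 2.6 + 2.0 + 1.6 + 2.5) / 10 = 2.2900
LCL = X̄̄ − A₃·s̄ = 17.2800 − 0.975 × 2.2900 = 15.0473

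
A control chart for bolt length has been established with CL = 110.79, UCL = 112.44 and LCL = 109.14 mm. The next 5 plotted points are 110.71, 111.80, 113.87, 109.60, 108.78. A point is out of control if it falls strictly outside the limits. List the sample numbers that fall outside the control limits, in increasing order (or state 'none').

3, 5

Compare each point to [109.14, 112.44]: sample 3 = 113.87 > UCL; sample 5 = 108.78 < LCL.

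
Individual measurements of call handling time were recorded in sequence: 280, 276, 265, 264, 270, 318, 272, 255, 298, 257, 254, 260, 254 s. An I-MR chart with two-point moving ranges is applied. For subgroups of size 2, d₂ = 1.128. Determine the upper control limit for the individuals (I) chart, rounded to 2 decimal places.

X̄ = (280 + 276 + 265 + 264 + 270 + 318 + 272 + 255 + 298 + 257 + 254 + 260 + 254) / 13 = 271.0000
Moving ranges: 4, 11, 1, 6, 48, 46, 17, 43, 41, 3, 6, 6; M̄R̄ = 232.0000 / 12 = 19.3333
UCL = X̄ + 3·M̄R̄/d₂ = 271.0000 + 3 × 19.3333 / 1.128 = 322.4184

322.42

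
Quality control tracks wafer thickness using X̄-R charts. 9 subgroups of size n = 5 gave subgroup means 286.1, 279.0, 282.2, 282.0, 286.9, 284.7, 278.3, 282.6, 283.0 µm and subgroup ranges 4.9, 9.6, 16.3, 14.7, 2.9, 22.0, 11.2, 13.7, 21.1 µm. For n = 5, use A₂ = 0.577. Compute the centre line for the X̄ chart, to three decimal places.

X̄̄ = (286.1 + 279.0 + 282.2 + 282.0 + 286.9 + 284.7 + 278.3 + 282.6 + 283.0) / 9 = 2544.8000 / 9 = 282.7556
CL = X̄̄ = 282.7556

282.756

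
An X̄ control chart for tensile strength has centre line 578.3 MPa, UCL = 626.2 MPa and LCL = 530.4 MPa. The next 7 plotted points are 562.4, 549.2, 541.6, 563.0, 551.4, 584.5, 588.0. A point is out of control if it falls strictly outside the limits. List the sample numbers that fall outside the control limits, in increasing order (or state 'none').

none

All 7 points lie within [530.4, 626.2].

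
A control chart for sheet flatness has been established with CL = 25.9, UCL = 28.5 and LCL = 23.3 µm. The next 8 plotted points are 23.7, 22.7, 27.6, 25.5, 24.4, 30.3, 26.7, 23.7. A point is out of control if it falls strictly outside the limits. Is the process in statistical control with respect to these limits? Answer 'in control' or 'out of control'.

Compare each point to [23.3, 28.5]: sample 2 = 22.7 < LCL; sample 6 = 30.3 > UCL.

out of control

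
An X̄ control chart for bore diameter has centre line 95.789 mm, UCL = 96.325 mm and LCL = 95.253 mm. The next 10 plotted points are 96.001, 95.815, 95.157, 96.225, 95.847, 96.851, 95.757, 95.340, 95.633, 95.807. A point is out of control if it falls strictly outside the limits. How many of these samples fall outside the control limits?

Compare each point to [95.253, 96.325]: sample 3 = 95.157 < LCL; sample 6 = 96.851 > UCL.

2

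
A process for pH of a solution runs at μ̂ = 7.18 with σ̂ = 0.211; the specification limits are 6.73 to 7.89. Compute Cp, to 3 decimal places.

Cp = (USL − LSL) / (6σ̂) = (7.89 − 6.73) / (6 × 0.211) = 1.1600 / 1.2660 = 0.9163

0.916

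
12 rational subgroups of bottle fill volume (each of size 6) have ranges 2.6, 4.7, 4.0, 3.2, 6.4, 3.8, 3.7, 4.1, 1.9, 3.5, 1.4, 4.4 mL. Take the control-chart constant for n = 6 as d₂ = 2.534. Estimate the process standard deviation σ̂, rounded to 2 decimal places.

R̄ = (2.6 + 4.7 + 4.0 + 3.2 + 6.4 + 3.8 + 3.7 + 4.1 + 1.9 + 3.5 + 1.4 + 4.4) / 12 = 3.6417
σ̂ = R̄ / d₂ = 3.6417 / 2.534 = 1.4371

1.44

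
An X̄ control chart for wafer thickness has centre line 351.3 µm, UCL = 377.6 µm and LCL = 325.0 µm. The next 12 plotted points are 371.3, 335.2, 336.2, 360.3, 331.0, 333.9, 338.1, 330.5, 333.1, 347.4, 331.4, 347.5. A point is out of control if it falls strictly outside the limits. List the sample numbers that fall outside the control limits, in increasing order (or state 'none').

All 12 points lie within [325.0, 377.6].

none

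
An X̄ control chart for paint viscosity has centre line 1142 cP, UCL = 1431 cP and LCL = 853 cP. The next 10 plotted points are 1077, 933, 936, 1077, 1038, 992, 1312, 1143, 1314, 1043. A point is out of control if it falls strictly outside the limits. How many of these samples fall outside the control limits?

All 10 points lie within [853, 1431].

0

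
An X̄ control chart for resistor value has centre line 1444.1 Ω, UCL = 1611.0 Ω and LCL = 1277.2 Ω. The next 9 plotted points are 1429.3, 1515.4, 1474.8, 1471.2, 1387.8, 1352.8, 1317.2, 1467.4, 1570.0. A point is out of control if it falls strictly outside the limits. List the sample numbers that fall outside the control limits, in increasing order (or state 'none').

none

All 9 points lie within [1277.2, 1611.0].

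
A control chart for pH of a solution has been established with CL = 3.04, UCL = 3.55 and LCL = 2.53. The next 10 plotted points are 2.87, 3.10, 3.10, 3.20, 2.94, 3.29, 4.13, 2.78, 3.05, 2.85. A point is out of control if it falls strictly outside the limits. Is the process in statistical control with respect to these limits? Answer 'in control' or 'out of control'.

Compare each point to [2.53, 3.55]: sample 7 = 4.13 > UCL.

out of control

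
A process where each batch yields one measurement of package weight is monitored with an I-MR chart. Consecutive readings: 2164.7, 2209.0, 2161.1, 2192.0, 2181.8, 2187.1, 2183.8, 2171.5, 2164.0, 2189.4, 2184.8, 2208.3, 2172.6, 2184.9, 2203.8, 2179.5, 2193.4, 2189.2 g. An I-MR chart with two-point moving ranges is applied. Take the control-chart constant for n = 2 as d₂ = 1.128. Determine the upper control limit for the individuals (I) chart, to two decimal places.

X̄ = (2164.7 + 2209.0 + 2161.1 + 2192.0 + 2181.8 + 2187.1 + 2183.8 + 2171.5 + 2164.0 + 2189.4 + 2184.8 + 2208.3 + 2172.6 + 2184.9 + 2203.8 + 2179.5 + 2193.4 + 2189.2) / 18 = 2184.4944
Moving ranges: 44.3, 47.9, 30.9, 10.2, 5.3, 3.3, 12.3, 7.5, 25.4, 4.6, 23.5, 35.7, 12.3, 18.9, 24.3, 13.9, 4.2; M̄R̄ = 324.5000 / 17 = 19.0882
UCL = X̄ + 3·M̄R̄/d₂ = 2184.4944 + 3 × 19.0882 / 1.128 = 2235.2610

2235.26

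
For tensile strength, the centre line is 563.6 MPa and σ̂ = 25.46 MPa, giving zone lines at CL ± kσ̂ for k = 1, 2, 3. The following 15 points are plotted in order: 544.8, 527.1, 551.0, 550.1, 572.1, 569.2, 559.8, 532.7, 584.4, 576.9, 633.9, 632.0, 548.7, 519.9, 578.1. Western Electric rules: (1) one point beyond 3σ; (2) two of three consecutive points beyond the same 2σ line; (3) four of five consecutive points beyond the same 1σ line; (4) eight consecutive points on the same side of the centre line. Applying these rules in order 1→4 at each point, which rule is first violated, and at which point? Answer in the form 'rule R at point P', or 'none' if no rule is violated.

Zone of each point (C = within 1σ̂, B = 1σ̂–2σ̂, A = 2σ̂–3σ̂, * = beyond 3σ̂; sign = side of CL): 1:-C, 2:-B, 3:-C, 4:-C, 5:+C, 6:+C, 7:-C, 8:-B, 9:+C, 10:+C, 11:+A, 12:+A, 13:-C, 14:-B, 15:+C
Rule 2 (two of three consecutive points beyond the same 2σ limit) is satisfied at point 12.

rule 2 at point 12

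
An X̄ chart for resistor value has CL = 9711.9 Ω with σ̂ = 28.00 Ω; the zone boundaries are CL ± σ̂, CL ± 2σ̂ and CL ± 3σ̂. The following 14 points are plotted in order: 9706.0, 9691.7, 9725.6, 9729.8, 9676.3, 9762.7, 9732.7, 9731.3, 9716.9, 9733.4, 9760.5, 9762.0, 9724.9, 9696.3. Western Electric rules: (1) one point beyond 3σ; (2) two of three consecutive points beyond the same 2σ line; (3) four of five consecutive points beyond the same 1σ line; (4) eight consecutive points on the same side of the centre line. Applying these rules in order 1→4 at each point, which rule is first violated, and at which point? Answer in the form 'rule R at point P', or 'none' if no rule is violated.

rule 4 at point 13

Zone of each point (C = within 1σ̂, B = 1σ̂–2σ̂, A = 2σ̂–3σ̂, * = beyond 3σ̂; sign = side of CL): 1:-C, 2:-C, 3:+C, 4:+C, 5:-B, 6:+B, 7:+C, 8:+C, 9:+C, 10:+C, 11:+B, 12:+B, 13:+C, 14:-C
Rule 4 (eight consecutive points on the same side of the centre line) is satisfied at point 13.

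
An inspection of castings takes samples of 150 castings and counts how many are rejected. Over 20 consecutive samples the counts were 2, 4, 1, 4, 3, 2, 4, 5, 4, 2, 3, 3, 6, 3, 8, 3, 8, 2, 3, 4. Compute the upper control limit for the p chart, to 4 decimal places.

0.0627

p̄ = Σdᵢ / (k·n) = 74 / (20 × 150) = 0.02467
UCL = p̄ + 3·√(p̄(1−p̄)/n) = 0.02467 + 3 × √(0.02467×0.97533/150) = 0.02467 + 3 × 0.01266 = 0.06266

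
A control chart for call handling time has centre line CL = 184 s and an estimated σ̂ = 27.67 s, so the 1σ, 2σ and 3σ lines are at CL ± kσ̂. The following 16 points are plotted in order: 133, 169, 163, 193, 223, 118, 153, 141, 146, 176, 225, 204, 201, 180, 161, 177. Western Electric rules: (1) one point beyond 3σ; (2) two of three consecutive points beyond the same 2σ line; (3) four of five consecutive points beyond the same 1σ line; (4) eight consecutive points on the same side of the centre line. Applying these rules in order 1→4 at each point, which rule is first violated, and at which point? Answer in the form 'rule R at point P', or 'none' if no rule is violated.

rule 3 at point 9

Zone of each point (C = within 1σ̂, B = 1σ̂–2σ̂, A = 2σ̂–3σ̂, * = beyond 3σ̂; sign = side of CL): 1:-B, 2:-C, 3:-C, 4:+C, 5:+B, 6:-A, 7:-B, 8:-B, 9:-B, 10:-C, 11:+B, 12:+C, 13:+C, 14:-C, 15:-C, 16:-C
Rule 3 (four of five consecutive points beyond the same 1σ limit) is satisfied at point 9.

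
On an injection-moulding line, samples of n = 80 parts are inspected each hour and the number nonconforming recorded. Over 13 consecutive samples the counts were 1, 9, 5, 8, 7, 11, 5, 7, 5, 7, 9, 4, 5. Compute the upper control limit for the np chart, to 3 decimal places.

p̄ = Σdᵢ / (k·n) = 83 / (13 × 80) = 0.07981
UCL = np̄ + 3·√(np̄(1−p̄)) = 6.3846 + 3 × √(6.3846×0.92019) = 6.3846 + 3 × 2.4239 = 13.6562

13.656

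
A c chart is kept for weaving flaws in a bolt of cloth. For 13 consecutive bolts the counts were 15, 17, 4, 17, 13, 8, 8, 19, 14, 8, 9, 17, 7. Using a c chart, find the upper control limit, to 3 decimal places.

22.392

c̄ = (15 + 17 + 4 + 17 + 13 + 8 + 8 + 19 + 14 + 8 + 9 + 17 + 7) / 13 = 156 / 13 = 12.0000
UCL = c̄ + 3√c̄ = 12.0000 + 3 × √12.0000 = 12.0000 + 3 × 3.4641 = 22.3923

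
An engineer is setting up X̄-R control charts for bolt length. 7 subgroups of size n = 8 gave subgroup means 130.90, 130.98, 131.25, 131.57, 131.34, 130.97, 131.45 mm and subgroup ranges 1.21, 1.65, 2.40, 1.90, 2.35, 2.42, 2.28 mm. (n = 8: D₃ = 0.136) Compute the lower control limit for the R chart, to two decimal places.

R̄ = (1.21 + 1.65 + 2.40 + 1.90 + 2.35 + 2.42 + 2.28) / 7 = 14.2100 / 7 = 2.0300
LCL_R = D₃·R̄ = 0.136 × 2.0300 = 0.2761

0.28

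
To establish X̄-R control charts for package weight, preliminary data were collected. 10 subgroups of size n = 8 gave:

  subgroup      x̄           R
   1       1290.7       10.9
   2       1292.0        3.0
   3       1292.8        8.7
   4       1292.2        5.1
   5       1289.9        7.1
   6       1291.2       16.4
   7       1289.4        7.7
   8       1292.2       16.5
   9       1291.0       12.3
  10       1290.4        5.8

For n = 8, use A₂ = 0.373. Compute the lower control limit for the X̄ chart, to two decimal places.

X̄̄ = (1290.7 + 1292.0 + 1292.8 + 1292.2 + 1289.9 + 1291.2 + 1289.4 + 1292.2 + 1291.0 + 1290.4) / 10 = 12911.8000 / 10 = 1291.1800
R̄ = (10.9 + 3.0 + 8.7 + 5.1 + 7.1 + 16.4 + 7.7 + 16.5 + 12.3 + 5.8) / 10 = 93.5000 / 10 = 9.3500
LCL = X̄̄ − A₂·R̄ = 1291.1800 − 0.373 × 9.3500 = 1287.6925

1287.69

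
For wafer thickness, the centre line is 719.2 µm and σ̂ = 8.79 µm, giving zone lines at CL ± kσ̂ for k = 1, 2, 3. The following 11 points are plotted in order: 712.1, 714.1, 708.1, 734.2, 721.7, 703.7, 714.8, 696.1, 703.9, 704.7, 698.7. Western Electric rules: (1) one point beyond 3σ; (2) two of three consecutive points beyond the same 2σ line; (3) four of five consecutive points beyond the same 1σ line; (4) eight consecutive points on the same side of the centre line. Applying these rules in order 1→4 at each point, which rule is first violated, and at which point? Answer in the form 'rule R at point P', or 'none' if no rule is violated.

rule 3 at point 10

Zone of each point (C = within 1σ̂, B = 1σ̂–2σ̂, A = 2σ̂–3σ̂, * = beyond 3σ̂; sign = side of CL): 1:-C, 2:-C, 3:-B, 4:+B, 5:+C, 6:-B, 7:-C, 8:-A, 9:-B, 10:-B, 11:-A
Rule 3 (four of five consecutive points beyond the same 1σ limit) is satisfied at point 10.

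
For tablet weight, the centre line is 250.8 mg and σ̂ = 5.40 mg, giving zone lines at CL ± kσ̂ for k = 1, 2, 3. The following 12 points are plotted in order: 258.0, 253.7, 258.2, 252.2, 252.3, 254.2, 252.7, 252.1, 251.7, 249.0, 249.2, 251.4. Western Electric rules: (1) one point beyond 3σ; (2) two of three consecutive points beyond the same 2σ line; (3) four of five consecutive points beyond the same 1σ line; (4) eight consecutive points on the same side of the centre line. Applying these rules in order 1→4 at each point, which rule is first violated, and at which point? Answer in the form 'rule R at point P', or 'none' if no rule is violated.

rule 4 at point 8

Zone of each point (C = within 1σ̂, B = 1σ̂–2σ̂, A = 2σ̂–3σ̂, * = beyond 3σ̂; sign = side of CL): 1:+B, 2:+C, 3:+B, 4:+C, 5:+C, 6:+C, 7:+C, 8:+C, 9:+C, 10:-C, 11:-C, 12:+C
Rule 4 (eight consecutive points on the same side of the centre line) is satisfied at point 8.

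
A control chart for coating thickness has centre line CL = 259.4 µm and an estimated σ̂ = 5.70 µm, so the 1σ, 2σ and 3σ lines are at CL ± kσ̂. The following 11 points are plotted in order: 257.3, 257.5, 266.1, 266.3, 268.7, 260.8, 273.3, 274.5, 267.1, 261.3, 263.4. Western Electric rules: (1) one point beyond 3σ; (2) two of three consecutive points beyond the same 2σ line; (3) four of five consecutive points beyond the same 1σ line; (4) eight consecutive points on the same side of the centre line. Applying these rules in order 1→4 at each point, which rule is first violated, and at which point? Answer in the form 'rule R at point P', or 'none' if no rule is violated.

Zone of each point (C = within 1σ̂, B = 1σ̂–2σ̂, A = 2σ̂–3σ̂, * = beyond 3σ̂; sign = side of CL): 1:-C, 2:-C, 3:+B, 4:+B, 5:+B, 6:+C, 7:+A, 8:+A, 9:+B, 10:+C, 11:+C
Rule 3 (four of five consecutive points beyond the same 1σ limit) is satisfied at point 7.

rule 3 at point 7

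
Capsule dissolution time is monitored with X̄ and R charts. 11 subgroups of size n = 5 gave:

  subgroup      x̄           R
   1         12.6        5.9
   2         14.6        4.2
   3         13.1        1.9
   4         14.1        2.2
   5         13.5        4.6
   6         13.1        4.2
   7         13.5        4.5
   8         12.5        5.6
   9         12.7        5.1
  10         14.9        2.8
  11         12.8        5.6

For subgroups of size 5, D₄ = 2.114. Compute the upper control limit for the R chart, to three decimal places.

R̄ = (5.9 + 4.2 + 1.9 + 2.2 + 4.6 + 4.2 + 4.5 + 5.6 + 5.1 + 2.8 + 5.6) / 11 = 46.6000 / 11 = 4.2364
UCL_R = D₄·R̄ = 2.114 × 4.2364 = 8.9557

8.956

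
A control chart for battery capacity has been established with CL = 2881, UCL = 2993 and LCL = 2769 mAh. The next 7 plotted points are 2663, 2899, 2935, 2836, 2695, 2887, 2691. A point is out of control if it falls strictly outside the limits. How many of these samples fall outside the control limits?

3

Compare each point to [2769, 2993]: sample 1 = 2663 < LCL; sample 5 = 2695 < LCL; sample 7 = 2691 < LCL.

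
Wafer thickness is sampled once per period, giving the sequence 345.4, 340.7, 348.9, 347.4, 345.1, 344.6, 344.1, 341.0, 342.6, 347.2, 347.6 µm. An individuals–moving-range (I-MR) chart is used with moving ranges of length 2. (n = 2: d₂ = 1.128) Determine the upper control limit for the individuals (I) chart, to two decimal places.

X̄ = (345.4 + 340.7 + 348.9 + 347.4 + 345.1 + 344.6 + 344.1 + 341.0 + 342.6 + 347.2 + 347.6) / 11 = 344.9636
Moving ranges: 4.7, 8.2, 1.5, 2.3, 0.5, 0.5, 3.1, 1.6, 4.6, 0.4; M̄R̄ = 27.4000 / 10 = 2.7400
UCL = X̄ + 3·M̄R̄/d₂ = 344.9636 + 3 × 2.7400 / 1.128 = 352.2509

352.25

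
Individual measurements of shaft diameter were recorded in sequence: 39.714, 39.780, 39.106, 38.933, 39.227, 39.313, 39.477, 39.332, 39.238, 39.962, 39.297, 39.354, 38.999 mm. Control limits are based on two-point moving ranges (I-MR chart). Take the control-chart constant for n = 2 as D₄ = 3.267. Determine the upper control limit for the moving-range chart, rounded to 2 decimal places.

0.95

Moving ranges: 0.066, 0.674, 0.173, 0.294, 0.086, 0.164, 0.145, 0.094, 0.724, 0.665, 0.057, 0.355; M̄R̄ = 3.4970 / 12 = 0.2914
UCL_MR = D₄·M̄R̄ = 3.267 × 0.2914 = 0.9521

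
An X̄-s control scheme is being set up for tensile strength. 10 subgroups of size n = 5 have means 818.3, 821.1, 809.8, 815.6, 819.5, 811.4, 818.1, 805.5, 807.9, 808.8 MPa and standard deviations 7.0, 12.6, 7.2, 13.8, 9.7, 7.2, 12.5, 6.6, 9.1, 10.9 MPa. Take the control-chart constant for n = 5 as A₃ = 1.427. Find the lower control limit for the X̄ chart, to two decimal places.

799.82

X̄̄ = (818.3 + 821.1 + 809.8 + 815.6 + 819.5 + 811.4 + 818.1 + 805.5 + 807.9 + 808.8) / 10 = 813.6000
s̄ = (7.0 + 12.6 + 7.2 + 13.8 + 9.7 + 7.2 + 12.5 + 6.6 + 9.1 + 10.9) / 10 = 9.6600
LCL = X̄̄ − A₃·s̄ = 813.6000 − 1.427 × 9.6600 = 799.8152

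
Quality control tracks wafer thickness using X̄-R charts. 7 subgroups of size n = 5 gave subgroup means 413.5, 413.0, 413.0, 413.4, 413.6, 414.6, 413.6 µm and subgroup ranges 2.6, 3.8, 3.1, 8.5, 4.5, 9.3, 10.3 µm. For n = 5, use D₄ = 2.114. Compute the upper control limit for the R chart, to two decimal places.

R̄ = (2.6 + 3.8 + 3.1 + 8.5 + 4.5 + 9.3 + 10.3) / 7 = 42.1000 / 7 = 6.0143
UCL_R = D₄·R̄ = 2.114 × 6.0143 = 12.7142

12.71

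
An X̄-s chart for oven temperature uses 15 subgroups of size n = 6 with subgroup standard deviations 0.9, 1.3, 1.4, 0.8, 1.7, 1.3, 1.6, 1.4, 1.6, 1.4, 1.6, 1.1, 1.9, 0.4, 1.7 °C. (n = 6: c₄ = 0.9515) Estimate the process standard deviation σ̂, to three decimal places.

s̄ = (0.9 + 1.3 + 1.4 + 0.8 + 1.7 + 1.3 + 1.6 + 1.4 + 1.6 + 1.4 + 1.6 + 1.1 + 1.9 + 0.4 + 1.7) / 15 = 1.3400
σ̂ = s̄ / c₄ = 1.3400 / 0.9515 = 1.4083

1.408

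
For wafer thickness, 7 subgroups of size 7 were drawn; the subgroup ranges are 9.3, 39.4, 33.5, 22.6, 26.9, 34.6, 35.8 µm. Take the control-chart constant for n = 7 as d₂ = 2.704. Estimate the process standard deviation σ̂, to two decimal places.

R̄ = (9.3 + 39.4 + 33.5 + 22.6 + 26.9 + 34.6 + 35.8) / 7 = 28.8714
σ̂ = R̄ / d₂ = 28.8714 / 2.704 = 10.6773

10.68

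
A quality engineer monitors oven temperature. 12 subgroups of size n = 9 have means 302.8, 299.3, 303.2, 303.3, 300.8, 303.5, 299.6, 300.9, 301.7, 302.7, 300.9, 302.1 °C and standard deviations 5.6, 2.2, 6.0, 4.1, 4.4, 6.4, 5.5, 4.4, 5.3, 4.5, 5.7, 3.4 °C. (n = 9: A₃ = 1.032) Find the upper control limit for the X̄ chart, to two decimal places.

306.68

X̄̄ = (302.8 + 299.3 + 303.2 + 303.3 + 300.8 + 303.5 + 299.6 + 300.9 + 301.7 + 302.7 + 300.9 + 302.1) / 12 = 301.7333
s̄ = (5.6 + 2.2 + 6.0 + 4.1 + 4.4 + 6.4 + 5.5 + 4.4 + 5.3 + 4.5 + 5.7 + 3.4) / 12 = 4.7917
UCL = X̄̄ + A₃·s̄ = 301.7333 + 1.032 × 4.7917 = 306.6783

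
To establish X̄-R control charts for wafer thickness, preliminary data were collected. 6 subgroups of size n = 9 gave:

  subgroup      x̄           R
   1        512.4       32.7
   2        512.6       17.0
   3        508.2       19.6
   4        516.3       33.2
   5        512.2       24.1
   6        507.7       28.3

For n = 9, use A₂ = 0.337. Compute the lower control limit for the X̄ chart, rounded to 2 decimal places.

502.87

X̄̄ = (512.4 + 512.6 + 508.2 + 516.3 + 512.2 + 507.7) / 6 = 3069.4000 / 6 = 511.5667
R̄ = (32.7 + 17.0 + 19.6 + 33.2 + 24.1 + 28.3) / 6 = 154.9000 / 6 = 25.8167
LCL = X̄̄ − A₂·R̄ = 511.5667 − 0.337 × 25.8167 = 502.8664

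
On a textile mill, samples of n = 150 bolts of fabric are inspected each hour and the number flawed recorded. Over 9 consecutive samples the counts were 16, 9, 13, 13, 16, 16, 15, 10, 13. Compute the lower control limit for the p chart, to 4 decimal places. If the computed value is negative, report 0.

p̄ = Σdᵢ / (k·n) = 121 / (9 × 150) = 0.08963
LCL = p̄ − 3·√(p̄(1−p̄)/n) = 0.08963 − 3 × 0.02332 = 0.01966

0.0197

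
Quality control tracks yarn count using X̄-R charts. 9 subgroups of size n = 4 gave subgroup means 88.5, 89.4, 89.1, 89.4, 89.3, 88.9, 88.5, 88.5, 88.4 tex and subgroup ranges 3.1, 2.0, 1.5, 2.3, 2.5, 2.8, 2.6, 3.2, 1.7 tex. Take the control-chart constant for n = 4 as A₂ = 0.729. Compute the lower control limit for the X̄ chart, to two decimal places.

87.13

X̄̄ = (88.5 + 89.4 + 89.1 + 89.4 + 89.3 + 88.9 + 88.5 + 88.5 + 88.4) / 9 = 800.0000 / 9 = 88.8889
R̄ = (3.1 + 2.0 + 1.5 + 2.3 + 2.5 + 2.8 + 2.6 + 3.2 + 1.7) / 9 = 21.7000 / 9 = 2.4111
LCL = X̄̄ − A₂·R̄ = 88.8889 − 0.729 × 2.4111 = 87.1312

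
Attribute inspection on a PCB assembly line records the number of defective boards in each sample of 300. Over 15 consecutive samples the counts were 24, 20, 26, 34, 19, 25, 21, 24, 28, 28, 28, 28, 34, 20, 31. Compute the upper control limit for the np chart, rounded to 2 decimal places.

40.62

p̄ = Σdᵢ / (k·n) = 390 / (15 × 300) = 0.08667
UCL = np̄ + 3·√(np̄(1−p̄)) = 26.0000 + 3 × √(26.0000×0.91333) = 26.0000 + 3 × 4.8731 = 40.6192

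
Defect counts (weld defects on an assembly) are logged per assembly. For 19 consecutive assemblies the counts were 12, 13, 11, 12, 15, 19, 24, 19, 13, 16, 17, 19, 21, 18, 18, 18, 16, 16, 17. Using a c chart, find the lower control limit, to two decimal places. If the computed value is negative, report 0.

4.33

c̄ = (12 + 13 + 11 + 12 + 15 + 19 + 24 + 19 + 13 + 16 + 17 + 19 + 21 + 18 + 18 + 18 + 16 + 16 + 17) / 19 = 314 / 19 = 16.5263
LCL = c̄ − 3√c̄ = 16.5263 − 3 × 4.0653 = 4.3305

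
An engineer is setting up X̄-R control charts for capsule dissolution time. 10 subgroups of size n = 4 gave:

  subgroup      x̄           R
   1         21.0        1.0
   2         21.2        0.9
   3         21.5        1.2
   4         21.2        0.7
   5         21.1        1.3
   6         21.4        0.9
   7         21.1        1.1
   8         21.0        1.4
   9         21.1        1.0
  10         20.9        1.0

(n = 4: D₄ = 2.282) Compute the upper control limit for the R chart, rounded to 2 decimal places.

2.40

R̄ = (1.0 + 0.9 + 1.2 + 0.7 + 1.3 + 0.9 + 1.1 + 1.4 + 1.0 + 1.0) / 10 = 10.5000 / 10 = 1.0500
UCL_R = D₄·R̄ = 2.282 × 1.0500 = 2.3961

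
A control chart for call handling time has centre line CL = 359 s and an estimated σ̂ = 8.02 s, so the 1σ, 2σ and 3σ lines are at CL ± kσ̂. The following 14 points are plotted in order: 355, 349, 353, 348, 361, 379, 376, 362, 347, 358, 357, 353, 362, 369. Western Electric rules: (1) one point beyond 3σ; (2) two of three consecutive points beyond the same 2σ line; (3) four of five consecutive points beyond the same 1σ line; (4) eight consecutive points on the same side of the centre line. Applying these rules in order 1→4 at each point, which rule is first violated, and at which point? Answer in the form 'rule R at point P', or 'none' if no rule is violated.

Zone of each point (C = within 1σ̂, B = 1σ̂–2σ̂, A = 2σ̂–3σ̂, * = beyond 3σ̂; sign = side of CL): 1:-C, 2:-B, 3:-C, 4:-B, 5:+C, 6:+A, 7:+A, 8:+C, 9:-B, 10:-C, 11:-C, 12:-C, 13:+C, 14:+B
Rule 2 (two of three consecutive points beyond the same 2σ limit) is satisfied at point 7.

rule 2 at point 7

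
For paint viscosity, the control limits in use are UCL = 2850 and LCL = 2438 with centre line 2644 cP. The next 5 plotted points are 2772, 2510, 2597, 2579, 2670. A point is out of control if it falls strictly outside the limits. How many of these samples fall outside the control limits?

0

All 5 points lie within [2438, 2850].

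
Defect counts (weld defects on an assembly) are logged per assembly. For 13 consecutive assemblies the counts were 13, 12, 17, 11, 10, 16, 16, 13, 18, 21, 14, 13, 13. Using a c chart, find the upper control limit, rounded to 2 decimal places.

c̄ = (13 + 12 + 17 + 11 + 10 + 16 + 16 + 13 + 18 + 21 + 14 + 13 + 13) / 13 = 187 / 13 = 14.3846
UCL = c̄ + 3√c̄ = 14.3846 + 3 × √14.3846 = 14.3846 + 3 × 3.7927 = 25.7627

25.76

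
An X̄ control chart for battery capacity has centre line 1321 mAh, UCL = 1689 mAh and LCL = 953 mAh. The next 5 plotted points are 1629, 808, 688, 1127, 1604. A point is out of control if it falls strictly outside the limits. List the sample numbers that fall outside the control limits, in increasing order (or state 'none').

Compare each point to [953, 1689]: sample 2 = 808 < LCL; sample 3 = 688 < LCL.

2, 3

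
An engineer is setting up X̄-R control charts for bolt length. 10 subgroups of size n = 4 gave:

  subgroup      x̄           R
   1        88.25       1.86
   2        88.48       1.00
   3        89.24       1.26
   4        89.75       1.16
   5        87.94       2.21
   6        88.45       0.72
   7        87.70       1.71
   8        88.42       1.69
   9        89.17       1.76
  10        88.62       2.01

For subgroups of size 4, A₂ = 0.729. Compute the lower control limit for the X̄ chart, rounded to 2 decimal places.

X̄̄ = (88.25 + 88.48 + 89.24 + 89.75 + 87.94 + 88.45 + 87.70 + 88.42 + 89.17 + 88.62) / 10 = 886.0200 / 10 = 88.6020
R̄ = (1.86 + 1.00 + 1.26 + 1.16 + 2.21 + 0.72 + 1.71 + 1.69 + 1.76 + 2.01) / 10 = 15.3800 / 10 = 1.5380
LCL = X̄̄ − A₂·R̄ = 88.6020 − 0.729 × 1.5380 = 87.4808

87.48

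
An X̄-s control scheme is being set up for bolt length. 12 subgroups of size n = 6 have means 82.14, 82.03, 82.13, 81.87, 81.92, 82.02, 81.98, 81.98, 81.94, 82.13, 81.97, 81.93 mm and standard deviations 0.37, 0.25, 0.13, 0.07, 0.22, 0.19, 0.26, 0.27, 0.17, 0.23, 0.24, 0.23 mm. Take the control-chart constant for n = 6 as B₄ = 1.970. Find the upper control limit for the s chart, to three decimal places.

s̄ = (0.37 + 0.25 + 0.13 + 0.07 + 0.22 + 0.19 + 0.26 + 0.27 + 0.17 + 0.23 + 0.24 + 0.23) / 12 = 0.2192
UCL_s = B₄·s̄ = 1.970 × 0.2192 = 0.4318

0.432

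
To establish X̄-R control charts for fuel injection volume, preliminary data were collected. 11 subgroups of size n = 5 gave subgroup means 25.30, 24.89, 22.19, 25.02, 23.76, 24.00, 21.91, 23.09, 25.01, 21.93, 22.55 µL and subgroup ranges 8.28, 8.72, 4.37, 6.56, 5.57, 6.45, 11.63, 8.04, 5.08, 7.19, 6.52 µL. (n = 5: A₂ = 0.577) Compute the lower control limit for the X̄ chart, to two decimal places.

19.49

X̄̄ = (25.30 + 24.89 + 22.19 + 25.02 + 23.76 + 24.00 + 21.91 + 23.09 + 25.01 + 21.93 + 22.55) / 11 = 259.6500 / 11 = 23.6045
R̄ = (8.28 + 8.72 + 4.37 + 6.56 + 5.57 + 6.45 + 11.63 + 8.04 + 5.08 + 7.19 + 6.52) / 11 = 78.4100 / 11 = 7.1282
LCL = X̄̄ − A₂·R̄ = 23.6045 − 0.577 × 7.1282 = 19.4916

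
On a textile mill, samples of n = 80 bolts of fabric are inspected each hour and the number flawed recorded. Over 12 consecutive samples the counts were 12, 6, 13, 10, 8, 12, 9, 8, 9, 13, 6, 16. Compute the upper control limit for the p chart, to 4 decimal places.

p̄ = Σdᵢ / (k·n) = 122 / (12 × 80) = 0.12708
UCL = p̄ + 3·√(p̄(1−p̄)/n) = 0.12708 + 3 × √(0.12708×0.87292/80) = 0.12708 + 3 × 0.03724 = 0.23880

0.2388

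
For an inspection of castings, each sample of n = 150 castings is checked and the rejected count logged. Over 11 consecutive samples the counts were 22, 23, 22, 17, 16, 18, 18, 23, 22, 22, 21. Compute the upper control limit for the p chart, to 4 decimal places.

p̄ = Σdᵢ / (k·n) = 224 / (11 × 150) = 0.13576
UCL = p̄ + 3·√(p̄(1−p̄)/n) = 0.13576 + 3 × √(0.13576×0.86424/150) = 0.13576 + 3 × 0.02797 = 0.21966

0.2197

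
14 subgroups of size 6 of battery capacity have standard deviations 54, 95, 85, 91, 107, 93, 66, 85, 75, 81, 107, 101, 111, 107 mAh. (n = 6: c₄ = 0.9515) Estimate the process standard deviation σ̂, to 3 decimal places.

s̄ = (54 + 95 + 85 + 91 + 107 + 93 + 66 + 85 + 75 + 81 + 107 + 101 + 111 + 107) / 14 = 89.8571
σ̂ = s̄ / c₄ = 89.8571 / 0.9515 = 94.4374

94.437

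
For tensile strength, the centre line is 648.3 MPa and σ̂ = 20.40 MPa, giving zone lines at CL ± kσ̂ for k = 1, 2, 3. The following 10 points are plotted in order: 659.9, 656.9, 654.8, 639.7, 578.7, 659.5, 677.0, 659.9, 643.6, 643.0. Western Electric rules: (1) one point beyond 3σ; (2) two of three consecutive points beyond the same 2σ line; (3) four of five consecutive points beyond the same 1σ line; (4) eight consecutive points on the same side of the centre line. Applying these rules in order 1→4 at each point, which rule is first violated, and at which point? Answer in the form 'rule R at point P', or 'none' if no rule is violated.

Zone of each point (C = within 1σ̂, B = 1σ̂–2σ̂, A = 2σ̂–3σ̂, * = beyond 3σ̂; sign = side of CL): 1:+C, 2:+C, 3:+C, 4:-C, 5:-*, 6:+C, 7:+B, 8:+C, 9:-C, 10:-C
Rule 1 (one point beyond the 3σ limits) is satisfied at point 5.

rule 1 at point 5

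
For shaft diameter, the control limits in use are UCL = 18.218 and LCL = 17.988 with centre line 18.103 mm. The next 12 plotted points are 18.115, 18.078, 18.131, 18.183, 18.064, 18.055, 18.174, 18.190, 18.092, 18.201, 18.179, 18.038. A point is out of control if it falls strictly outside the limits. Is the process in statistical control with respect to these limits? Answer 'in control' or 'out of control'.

All 12 points lie within [17.988, 18.218].

in control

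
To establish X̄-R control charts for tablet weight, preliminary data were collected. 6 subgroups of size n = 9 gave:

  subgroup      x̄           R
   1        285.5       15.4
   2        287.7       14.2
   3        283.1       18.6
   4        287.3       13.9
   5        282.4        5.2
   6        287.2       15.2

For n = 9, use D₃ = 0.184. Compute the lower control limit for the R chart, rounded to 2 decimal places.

2.53

R̄ = (15.4 + 14.2 + 18.6 + 13.9 + 5.2 + 15.2) / 6 = 82.5000 / 6 = 13.7500
LCL_R = D₃·R̄ = 0.184 × 13.7500 = 2.5300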